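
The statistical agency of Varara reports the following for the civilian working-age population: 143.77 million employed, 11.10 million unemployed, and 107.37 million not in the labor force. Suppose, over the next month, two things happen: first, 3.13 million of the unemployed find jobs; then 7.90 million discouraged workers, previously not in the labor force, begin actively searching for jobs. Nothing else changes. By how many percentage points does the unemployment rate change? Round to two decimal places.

The unemployment rate changes by +2.58 percentage points.

Initially, labor force = 143.77 + 11.10 = 154.87 million, so u = 11.10/154.87 = 7.17%.
After the first change, unemployed falls and employed rises by 3.13; labor force unchanged → E = 146.90, U = 7.97, labor force = 154.87 million.
After the second change, unemployed and labor force both rise by 7.90 → E = 146.90, U = 15.87, labor force = 162.77 million.
New unemployment rate = 15.87 / 162.77 = 9.75%.
Change = 9.75% − 7.17% = +2.58 percentage points.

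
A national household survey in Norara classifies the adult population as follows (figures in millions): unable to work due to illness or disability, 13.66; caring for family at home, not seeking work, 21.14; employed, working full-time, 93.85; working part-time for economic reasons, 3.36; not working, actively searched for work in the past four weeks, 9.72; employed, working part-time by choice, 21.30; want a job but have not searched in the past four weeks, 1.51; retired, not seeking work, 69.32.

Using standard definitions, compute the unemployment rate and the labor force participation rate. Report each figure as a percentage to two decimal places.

Employed = 93.85 + 3.36 + 21.30 = 118.51 million (anyone who worked, including part-time for economic reasons, counts as employed).
Unemployed = 9.72 million.
Labor force = 118.51 + 9.72 = 128.23 million.
Not in labor force = 13.66 + 21.14 + 1.51 + 69.32 = 105.63 million (those not working and not actively searching are outside the labor force — including those who want a job but have given up searching).
Civilian working-age population = 128.23 + 105.63 = 233.86 million.
Unemployment rate = 9.72 / 128.23 = 7.58%.
Labor force participation rate = 128.23 / 233.86 = 54.83%.

Unemployment rate ≈ 7.58%; labor force participation rate ≈ 54.83%.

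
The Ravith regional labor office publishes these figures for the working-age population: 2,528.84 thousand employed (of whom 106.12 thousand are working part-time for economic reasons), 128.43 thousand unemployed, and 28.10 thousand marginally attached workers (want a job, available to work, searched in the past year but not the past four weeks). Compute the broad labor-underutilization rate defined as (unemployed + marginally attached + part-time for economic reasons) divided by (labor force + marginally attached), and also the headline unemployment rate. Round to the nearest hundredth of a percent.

Broad underutilization rate ≈ 9.78%; headline unemployment rate ≈ 4.83%.

Labor force = 2,528.84 + 128.43 = 2,657.27 thousand.
Numerator = 128.43 + 28.10 + 106.12 = 262.65 thousand.
Denominator = 2,657.27 + 28.10 = 2,685.37 thousand.
Broad rate = 262.65 / 2,685.37 = 9.78%.
Headline unemployment rate = 128.43 / 2,657.27 = 4.83%.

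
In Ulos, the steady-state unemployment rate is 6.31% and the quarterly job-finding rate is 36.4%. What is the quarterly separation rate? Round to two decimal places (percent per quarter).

Separation rate ≈ 2.45% per quarter.

From u* = s/(s+f): s = u·f/(1−u).
s = 0.0631 × 36.4 / (1 − 0.0631) = 2.2968 / 0.9369 ≈ 2.45% per quarter.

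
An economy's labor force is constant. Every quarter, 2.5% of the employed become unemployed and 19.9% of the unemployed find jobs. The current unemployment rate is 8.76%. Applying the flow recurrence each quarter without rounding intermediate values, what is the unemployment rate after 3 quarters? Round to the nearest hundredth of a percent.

Unemployment rate after three quarters ≈ 10.04%.

With a fixed labor force, u_{t+1} = u_t + s·(1−u_t) − f·u_t = u_t·(1−s−f) + s.
Here 1−s−f = 0.776 and s = 0.025.
u_1 = 0.087600 × 0.776 + 0.025 = 0.092978.
u_2 = 0.092978 × 0.776 + 0.025 = 0.097151.
u_3 = 0.097151 × 0.776 + 0.025 = 0.100389.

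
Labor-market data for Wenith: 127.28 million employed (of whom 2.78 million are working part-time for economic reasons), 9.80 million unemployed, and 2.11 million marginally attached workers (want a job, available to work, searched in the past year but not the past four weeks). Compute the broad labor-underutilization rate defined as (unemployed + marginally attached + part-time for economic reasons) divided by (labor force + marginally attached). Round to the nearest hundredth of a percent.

Labor force = 127.28 + 9.80 = 137.08 million.
Numerator = 9.80 + 2.11 + 2.78 = 14.69 million.
Denominator = 137.08 + 2.11 = 139.19 million.
Broad rate = 14.69 / 139.19 = 10.55%.

Broad underutilization rate ≈ 10.55%.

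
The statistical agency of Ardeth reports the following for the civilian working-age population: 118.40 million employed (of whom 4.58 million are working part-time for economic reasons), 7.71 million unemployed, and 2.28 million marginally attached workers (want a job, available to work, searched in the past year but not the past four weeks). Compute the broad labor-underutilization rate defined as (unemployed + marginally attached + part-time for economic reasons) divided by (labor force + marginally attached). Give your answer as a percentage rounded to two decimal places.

Labor force = 118.40 + 7.71 = 126.11 million.
Numerator = 7.71 + 2.28 + 4.58 = 14.57 million.
Denominator = 126.11 + 2.28 = 128.39 million.
Broad rate = 14.57 / 128.39 = 11.35%.

Broad underutilization rate ≈ 11.35%.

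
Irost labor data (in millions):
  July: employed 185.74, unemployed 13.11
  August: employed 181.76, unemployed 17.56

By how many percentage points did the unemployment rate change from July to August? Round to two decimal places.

The unemployment rate changed by +2.22 percentage points.

July: labor force = 185.74 + 13.11 = 198.85; u = 13.11/198.85 = 6.59%.
August: labor force = 181.76 + 17.56 = 199.32; u = 17.56/199.32 = 8.81%.
Change = 8.81% − 6.59% = +2.22 pp.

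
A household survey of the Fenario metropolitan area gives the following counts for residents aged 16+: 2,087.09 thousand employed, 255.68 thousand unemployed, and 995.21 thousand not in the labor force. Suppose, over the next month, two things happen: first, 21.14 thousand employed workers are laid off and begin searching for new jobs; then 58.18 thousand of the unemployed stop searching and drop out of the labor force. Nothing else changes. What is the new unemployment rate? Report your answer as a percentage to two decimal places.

New unemployment rate ≈ 9.57%.

Initially, labor force = 2,087.09 + 255.68 = 2,342.77 thousand, so u = 255.68/2,342.77 = 10.91%.
After the first change, employed falls and unemployed rises by 21.14; labor force unchanged → E = 2,065.95, U = 276.82, labor force = 2,342.77 thousand.
After the second change, unemployed and labor force both fall by 58.18 → E = 2,065.95, U = 218.64, labor force = 2,284.59 thousand.
New unemployment rate = 218.64 / 2,284.59 = 9.57%.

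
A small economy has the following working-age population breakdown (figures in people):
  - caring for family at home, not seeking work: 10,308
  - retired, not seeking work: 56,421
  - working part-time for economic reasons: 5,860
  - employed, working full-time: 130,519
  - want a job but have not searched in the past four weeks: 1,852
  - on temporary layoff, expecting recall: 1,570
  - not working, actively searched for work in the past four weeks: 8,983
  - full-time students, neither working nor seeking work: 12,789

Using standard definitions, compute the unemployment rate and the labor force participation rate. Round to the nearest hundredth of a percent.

Unemployment rate ≈ 7.18%; labor force participation rate ≈ 64.36%.

Employed = 5,860 + 130,519 = 136,379 (anyone who worked, including part-time for economic reasons, counts as employed).
Unemployed = 1,570 + 8,983 = 10,553 (jobless and actively searching, or on temporary layoff).
Labor force = 136,379 + 10,553 = 146,932.
Not in labor force = 10,308 + 56,421 + 1,852 + 12,789 = 81,370 (those not working and not actively searching are outside the labor force — including those who want a job but have given up searching).
Civilian working-age population = 146,932 + 81,370 = 228,302.
Unemployment rate = 10,553 / 146,932 = 7.18%.
Labor force participation rate = 146,932 / 228,302 = 64.36%.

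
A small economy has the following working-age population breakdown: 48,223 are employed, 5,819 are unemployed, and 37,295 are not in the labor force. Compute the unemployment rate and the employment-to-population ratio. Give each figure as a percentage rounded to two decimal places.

Unemployment rate ≈ 10.77%; employment-population ratio ≈ 52.80%.

Labor force = employed + unemployed = 48,223 + 5,819 = 54,042.
Working-age population = 54,042 + 37,295 = 91,337.
Unemployment rate = 5,819 / 54,042 = 10.77%.
Employment-population ratio = 48,223 / 91,337 = 52.80%.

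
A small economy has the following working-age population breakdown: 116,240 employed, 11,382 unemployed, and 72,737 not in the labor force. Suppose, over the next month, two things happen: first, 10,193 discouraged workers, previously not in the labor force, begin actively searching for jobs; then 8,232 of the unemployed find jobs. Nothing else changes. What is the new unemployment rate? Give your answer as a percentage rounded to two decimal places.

Initially, labor force = 116,240 + 11,382 = 127,622, so u = 11,382/127,622 = 8.92%.
After the first change, unemployed and labor force both rise by 10,193 → E = 116,240, U = 21,575, labor force = 137,815.
After the second change, unemployed falls and employed rises by 8,232; labor force unchanged → E = 124,472, U = 13,343, labor force = 137,815.
New unemployment rate = 13,343 / 137,815 = 9.68%.

New unemployment rate ≈ 9.68%.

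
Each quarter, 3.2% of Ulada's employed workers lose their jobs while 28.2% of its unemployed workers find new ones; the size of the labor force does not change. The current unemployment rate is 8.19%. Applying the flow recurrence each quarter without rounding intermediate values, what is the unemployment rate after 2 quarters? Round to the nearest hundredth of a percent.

Unemployment rate after two quarters ≈ 9.25%.

With a fixed labor force, u_{t+1} = u_t + s·(1−u_t) − f·u_t = u_t·(1−s−f) + s.
Here 1−s−f = 0.686 and s = 0.032.
u_1 = 0.081900 × 0.686 + 0.032 = 0.088183.
u_2 = 0.088183 × 0.686 + 0.032 = 0.092494.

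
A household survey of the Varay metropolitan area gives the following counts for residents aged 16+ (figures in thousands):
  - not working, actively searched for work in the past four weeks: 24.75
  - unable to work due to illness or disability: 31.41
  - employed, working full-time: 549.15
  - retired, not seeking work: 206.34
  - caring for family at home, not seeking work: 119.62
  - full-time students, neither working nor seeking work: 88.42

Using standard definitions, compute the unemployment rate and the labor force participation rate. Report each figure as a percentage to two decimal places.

Employed = 549.15 thousand.
Unemployed = 24.75 thousand.
Labor force = 549.15 + 24.75 = 573.90 thousand.
Not in labor force = 31.41 + 206.34 + 119.62 + 88.42 = 445.79 thousand (those not working and not actively searching are outside the labor force).
Civilian working-age population = 573.90 + 445.79 = 1,019.69 thousand.
Unemployment rate = 24.75 / 573.90 = 4.31%.
Labor force participation rate = 573.90 / 1,019.69 = 56.28%.

Unemployment rate ≈ 4.31%; labor force participation rate ≈ 56.28%.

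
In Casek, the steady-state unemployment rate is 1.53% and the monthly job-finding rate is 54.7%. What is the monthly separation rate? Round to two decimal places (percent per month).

Separation rate ≈ 0.85% per month.

From u* = s/(s+f): s = u·f/(1−u).
s = 0.0153 × 54.7 / (1 − 0.0153) = 0.8369 / 0.9847 ≈ 0.85% per month.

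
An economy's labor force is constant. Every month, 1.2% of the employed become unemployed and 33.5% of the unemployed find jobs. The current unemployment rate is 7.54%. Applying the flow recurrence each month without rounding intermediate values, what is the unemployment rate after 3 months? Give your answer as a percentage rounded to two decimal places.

Unemployment rate after three months ≈ 4.59%.

With a fixed labor force, u_{t+1} = u_t + s·(1−u_t) − f·u_t = u_t·(1−s−f) + s.
Here 1−s−f = 0.653 and s = 0.012.
u_1 = 0.075400 × 0.653 + 0.012 = 0.061236.
u_2 = 0.061236 × 0.653 + 0.012 = 0.051987.
u_3 = 0.051987 × 0.653 + 0.012 = 0.045948.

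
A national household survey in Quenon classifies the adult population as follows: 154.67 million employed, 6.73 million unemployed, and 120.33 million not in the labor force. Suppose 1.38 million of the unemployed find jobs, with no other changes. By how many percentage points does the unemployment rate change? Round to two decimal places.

Initially, labor force = 154.67 + 6.73 = 161.40 million, so u = 6.73/161.40 = 4.17%.
After the change, unemployed falls and employed rises by 1.38; labor force unchanged → E = 156.05, U = 5.35, labor force = 161.40 million.
New unemployment rate = 5.35 / 161.40 = 3.31%.
Change = 3.31% − 4.17% = −0.86 percentage points.

The unemployment rate changes by −0.86 percentage points.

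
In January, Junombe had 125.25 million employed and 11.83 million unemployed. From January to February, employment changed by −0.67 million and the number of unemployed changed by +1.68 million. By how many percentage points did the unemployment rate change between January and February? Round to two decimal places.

January: labor force = 125.25 + 11.83 = 137.08; u = 11.83/137.08 = 8.63%.
February: labor force = 124.58 + 13.51 = 138.09; u = 13.51/138.09 = 9.78%.
Change = 9.78% − 8.63% = +1.15 pp.

The unemployment rate changed by +1.15 percentage points.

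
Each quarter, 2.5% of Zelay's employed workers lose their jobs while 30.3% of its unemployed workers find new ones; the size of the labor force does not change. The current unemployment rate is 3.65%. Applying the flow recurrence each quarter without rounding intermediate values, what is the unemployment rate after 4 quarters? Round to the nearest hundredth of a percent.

Unemployment rate after four quarters ≈ 6.81%.

With a fixed labor force, u_{t+1} = u_t + s·(1−u_t) − f·u_t = u_t·(1−s−f) + s.
Here 1−s−f = 0.672 and s = 0.025.
u_1 = 0.036500 × 0.672 + 0.025 = 0.049528.
u_2 = 0.049528 × 0.672 + 0.025 = 0.058283.
u_3 = 0.058283 × 0.672 + 0.025 = 0.064166.
u_4 = 0.064166 × 0.672 + 0.025 = 0.068120.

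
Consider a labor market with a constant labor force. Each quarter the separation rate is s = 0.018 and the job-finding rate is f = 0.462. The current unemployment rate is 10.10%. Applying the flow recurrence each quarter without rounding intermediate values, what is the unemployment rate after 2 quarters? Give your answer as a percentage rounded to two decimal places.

Unemployment rate after two quarters ≈ 5.47%.

With a fixed labor force, u_{t+1} = u_t + s·(1−u_t) − f·u_t = u_t·(1−s−f) + s.
Here 1−s−f = 0.520 and s = 0.018.
u_1 = 0.101000 × 0.520 + 0.018 = 0.070520.
u_2 = 0.070520 × 0.520 + 0.018 = 0.054670.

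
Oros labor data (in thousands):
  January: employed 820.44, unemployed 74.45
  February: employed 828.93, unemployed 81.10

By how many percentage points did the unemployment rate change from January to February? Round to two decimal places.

January: labor force = 820.44 + 74.45 = 894.89; u = 74.45/894.89 = 8.32%.
February: labor force = 828.93 + 81.10 = 910.03; u = 81.10/910.03 = 8.91%.
Change = 8.91% − 8.32% = +0.59 pp.

The unemployment rate changed by +0.59 percentage points.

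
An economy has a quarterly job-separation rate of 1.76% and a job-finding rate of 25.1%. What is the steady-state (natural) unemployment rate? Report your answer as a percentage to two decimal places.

Steady-state unemployment rate ≈ 6.55%.

At steady state the flows balance: s·E = f·U, so U/(E+U) = s/(s+f).
u* = 1.76 / (1.76 + 25.1) = 1.76 / 26.86 = 6.55%.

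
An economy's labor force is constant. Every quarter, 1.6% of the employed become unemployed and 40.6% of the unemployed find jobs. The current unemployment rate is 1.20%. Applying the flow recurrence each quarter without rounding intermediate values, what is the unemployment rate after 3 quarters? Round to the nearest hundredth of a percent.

Unemployment rate after three quarters ≈ 3.29%.

With a fixed labor force, u_{t+1} = u_t + s·(1−u_t) − f·u_t = u_t·(1−s−f) + s.
Here 1−s−f = 0.578 and s = 0.016.
u_1 = 0.012000 × 0.578 + 0.016 = 0.022936.
u_2 = 0.022936 × 0.578 + 0.016 = 0.029257.
u_3 = 0.029257 × 0.578 + 0.016 = 0.032911.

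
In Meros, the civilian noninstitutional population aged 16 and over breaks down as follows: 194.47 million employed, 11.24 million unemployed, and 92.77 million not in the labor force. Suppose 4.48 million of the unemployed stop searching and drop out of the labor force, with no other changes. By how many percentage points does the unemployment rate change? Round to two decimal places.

The unemployment rate changes by −2.10 percentage points.

Initially, labor force = 194.47 + 11.24 = 205.71 million, so u = 11.24/205.71 = 5.46%.
After the change, unemployed and labor force both fall by 4.48 → E = 194.47, U = 6.76, labor force = 201.23 million.
New unemployment rate = 6.76 / 201.23 = 3.36%.
Change = 3.36% − 5.46% = −2.10 percentage points.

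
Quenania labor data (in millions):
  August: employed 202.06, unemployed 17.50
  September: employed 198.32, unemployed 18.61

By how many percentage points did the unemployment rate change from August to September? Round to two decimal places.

The unemployment rate changed by +0.61 percentage points.

August: labor force = 202.06 + 17.50 = 219.56; u = 17.50/219.56 = 7.97%.
September: labor force = 198.32 + 18.61 = 216.93; u = 18.61/216.93 = 8.58%.
Change = 8.58% − 7.97% = +0.61 pp.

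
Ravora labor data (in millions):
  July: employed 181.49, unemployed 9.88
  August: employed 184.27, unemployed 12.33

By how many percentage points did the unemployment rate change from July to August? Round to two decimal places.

The unemployment rate changed by +1.11 percentage points.

July: labor force = 181.49 + 9.88 = 191.37; u = 9.88/191.37 = 5.16%.
August: labor force = 184.27 + 12.33 = 196.60; u = 12.33/196.60 = 6.27%.
Change = 6.27% − 5.16% = +1.11 pp.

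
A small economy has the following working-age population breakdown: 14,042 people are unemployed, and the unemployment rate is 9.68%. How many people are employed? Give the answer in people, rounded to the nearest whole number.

About 131,020 are employed.

Labor force = U / u = 14,042 / 0.0968 ≈ 145,062.
Employed = labor force − unemployed = 145,062 − 14,042 = 131,020.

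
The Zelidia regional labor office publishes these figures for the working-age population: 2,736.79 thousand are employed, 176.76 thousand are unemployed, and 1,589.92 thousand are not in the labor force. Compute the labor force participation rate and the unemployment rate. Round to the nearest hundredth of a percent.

Labor force participation rate ≈ 64.70%; unemployment rate ≈ 6.07%.

Labor force = employed + unemployed = 2,736.79 + 176.76 = 2,913.55 thousand.
Working-age population = 2,913.55 + 1,589.92 = 4,503.47 thousand.
Unemployment rate = 176.76 / 2,913.55 = 6.07%.
Labor force participation rate = 2,913.55 / 4,503.47 = 64.70%.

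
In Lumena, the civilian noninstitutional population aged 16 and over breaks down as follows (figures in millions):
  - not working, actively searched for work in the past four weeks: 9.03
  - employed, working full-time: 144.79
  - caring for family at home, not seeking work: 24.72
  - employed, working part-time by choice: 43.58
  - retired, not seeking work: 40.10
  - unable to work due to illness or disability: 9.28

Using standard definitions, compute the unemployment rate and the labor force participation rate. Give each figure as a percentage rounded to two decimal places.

Employed = 144.79 + 43.58 = 188.37 million.
Unemployed = 9.03 million.
Labor force = 188.37 + 9.03 = 197.40 million.
Not in labor force = 24.72 + 40.10 + 9.28 = 74.10 million (those not working and not actively searching are outside the labor force).
Civilian working-age population = 197.40 + 74.10 = 271.50 million.
Unemployment rate = 9.03 / 197.40 = 4.57%.
Labor force participation rate = 197.40 / 271.50 = 72.71%.

Unemployment rate ≈ 4.57%; labor force participation rate ≈ 72.71%.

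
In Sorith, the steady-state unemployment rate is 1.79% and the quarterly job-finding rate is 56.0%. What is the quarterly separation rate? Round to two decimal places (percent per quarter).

From u* = s/(s+f): s = u·f/(1−u).
s = 0.0179 × 56.0 / (1 − 0.0179) = 1.0024 / 0.9821 ≈ 1.02% per quarter.

Separation rate ≈ 1.02% per quarter.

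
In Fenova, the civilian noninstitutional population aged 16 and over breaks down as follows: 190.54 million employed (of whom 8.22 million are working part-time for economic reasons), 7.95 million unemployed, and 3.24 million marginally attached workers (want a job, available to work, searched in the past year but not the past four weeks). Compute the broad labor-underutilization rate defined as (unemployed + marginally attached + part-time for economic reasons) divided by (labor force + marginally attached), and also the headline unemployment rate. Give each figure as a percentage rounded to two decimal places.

Labor force = 190.54 + 7.95 = 198.49 million.
Numerator = 7.95 + 3.24 + 8.22 = 19.41 million.
Denominator = 198.49 + 3.24 = 201.73 million.
Broad rate = 19.41 / 201.73 = 9.62%.
Headline unemployment rate = 7.95 / 198.49 = 4.01%.

Broad underutilization rate ≈ 9.62%; headline unemployment rate ≈ 4.01%.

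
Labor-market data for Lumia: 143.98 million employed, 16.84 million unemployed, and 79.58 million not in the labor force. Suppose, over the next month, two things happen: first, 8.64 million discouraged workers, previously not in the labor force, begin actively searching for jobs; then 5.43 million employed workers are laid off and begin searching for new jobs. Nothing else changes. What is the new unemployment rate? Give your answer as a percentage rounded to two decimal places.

New unemployment rate ≈ 18.24%.

Initially, labor force = 143.98 + 16.84 = 160.82 million, so u = 16.84/160.82 = 10.47%.
After the first change, unemployed and labor force both rise by 8.64 → E = 143.98, U = 25.48, labor force = 169.46 million.
After the second change, employed falls and unemployed rises by 5.43; labor force unchanged → E = 138.55, U = 30.91, labor force = 169.46 million.
New unemployment rate = 30.91 / 169.46 = 18.24%.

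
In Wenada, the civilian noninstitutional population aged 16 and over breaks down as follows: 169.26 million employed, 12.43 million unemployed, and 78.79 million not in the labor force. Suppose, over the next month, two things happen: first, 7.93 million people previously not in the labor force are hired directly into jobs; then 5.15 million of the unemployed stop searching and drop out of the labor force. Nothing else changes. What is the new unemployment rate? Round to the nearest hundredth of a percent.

Initially, labor force = 169.26 + 12.43 = 181.69 million, so u = 12.43/181.69 = 6.84%.
After the first change, employed and labor force both rise by 7.93; unemployed unchanged → E = 177.19, U = 12.43, labor force = 189.62 million.
After the second change, unemployed and labor force both fall by 5.15 → E = 177.19, U = 7.28, labor force = 184.47 million.
New unemployment rate = 7.28 / 184.47 = 3.95%.

New unemployment rate ≈ 3.95%.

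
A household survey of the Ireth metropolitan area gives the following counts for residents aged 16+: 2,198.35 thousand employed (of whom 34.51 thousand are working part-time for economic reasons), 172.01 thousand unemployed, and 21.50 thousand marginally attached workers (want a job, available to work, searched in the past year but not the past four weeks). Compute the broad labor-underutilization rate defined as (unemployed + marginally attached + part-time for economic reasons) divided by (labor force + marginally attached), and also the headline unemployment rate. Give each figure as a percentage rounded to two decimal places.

Labor force = 2,198.35 + 172.01 = 2,370.36 thousand.
Numerator = 172.01 + 21.50 + 34.51 = 228.02 thousand.
Denominator = 2,370.36 + 21.50 = 2,391.86 thousand.
Broad rate = 228.02 / 2,391.86 = 9.53%.
Headline unemployment rate = 172.01 / 2,370.36 = 7.26%.

Broad underutilization rate ≈ 9.53%; headline unemployment rate ≈ 7.26%.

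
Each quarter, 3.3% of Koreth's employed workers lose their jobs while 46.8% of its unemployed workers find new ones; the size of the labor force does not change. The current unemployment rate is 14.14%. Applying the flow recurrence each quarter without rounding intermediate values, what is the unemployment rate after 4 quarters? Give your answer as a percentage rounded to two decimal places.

Unemployment rate after four quarters ≈ 7.06%.

With a fixed labor force, u_{t+1} = u_t + s·(1−u_t) − f·u_t = u_t·(1−s−f) + s.
Here 1−s−f = 0.499 and s = 0.033.
u_1 = 0.141400 × 0.499 + 0.033 = 0.103559.
u_2 = 0.103559 × 0.499 + 0.033 = 0.084676.
u_3 = 0.084676 × 0.499 + 0.033 = 0.075253.
u_4 = 0.075253 × 0.499 + 0.033 = 0.070551.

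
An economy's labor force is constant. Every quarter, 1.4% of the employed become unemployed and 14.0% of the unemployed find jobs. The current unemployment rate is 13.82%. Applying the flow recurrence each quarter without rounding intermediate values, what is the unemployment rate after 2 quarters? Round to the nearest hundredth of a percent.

Unemployment rate after two quarters ≈ 12.48%.

With a fixed labor force, u_{t+1} = u_t + s·(1−u_t) − f·u_t = u_t·(1−s−f) + s.
Here 1−s−f = 0.846 and s = 0.014.
u_1 = 0.138200 × 0.846 + 0.014 = 0.130917.
u_2 = 0.130917 × 0.846 + 0.014 = 0.124756.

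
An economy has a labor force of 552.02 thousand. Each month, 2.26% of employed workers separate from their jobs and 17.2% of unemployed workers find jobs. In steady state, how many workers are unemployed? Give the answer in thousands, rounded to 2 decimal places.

Steady-state unemployment rate u* = s/(s+f) = 2.26/(2.26+17.2) = 0.116136.
Unemployed = u* × labor force = 0.116136 × 552.02 ≈ 64.11 thousand.

About 64.11 thousand are unemployed in steady state.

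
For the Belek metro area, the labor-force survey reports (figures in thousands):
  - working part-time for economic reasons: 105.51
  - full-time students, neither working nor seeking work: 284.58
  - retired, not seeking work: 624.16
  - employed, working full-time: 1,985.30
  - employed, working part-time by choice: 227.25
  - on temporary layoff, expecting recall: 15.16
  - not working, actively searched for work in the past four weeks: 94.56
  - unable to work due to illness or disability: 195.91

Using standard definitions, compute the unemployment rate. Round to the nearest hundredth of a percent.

Employed = 105.51 + 1,985.30 + 227.25 = 2,318.06 thousand (anyone who worked, including part-time for economic reasons, counts as employed).
Unemployed = 15.16 + 94.56 = 109.72 thousand (jobless and actively searching, or on temporary layoff).
Labor force = 2,318.06 + 109.72 = 2,427.78 thousand.
Unemployment rate = 109.72 / 2,427.78 = 4.52%.

Unemployment rate ≈ 4.52%.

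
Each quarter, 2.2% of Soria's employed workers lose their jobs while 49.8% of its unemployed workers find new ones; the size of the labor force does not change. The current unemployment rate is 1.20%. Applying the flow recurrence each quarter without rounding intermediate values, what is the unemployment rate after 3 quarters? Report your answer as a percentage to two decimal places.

With a fixed labor force, u_{t+1} = u_t + s·(1−u_t) − f·u_t = u_t·(1−s−f) + s.
Here 1−s−f = 0.480 and s = 0.022.
u_1 = 0.012000 × 0.480 + 0.022 = 0.027760.
u_2 = 0.027760 × 0.480 + 0.022 = 0.035325.
u_3 = 0.035325 × 0.480 + 0.022 = 0.038956.

Unemployment rate after three quarters ≈ 3.90%.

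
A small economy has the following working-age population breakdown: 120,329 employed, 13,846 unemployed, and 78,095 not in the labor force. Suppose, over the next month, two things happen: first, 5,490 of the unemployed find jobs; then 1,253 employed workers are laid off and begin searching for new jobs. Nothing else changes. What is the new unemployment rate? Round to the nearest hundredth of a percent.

Initially, labor force = 120,329 + 13,846 = 134,175, so u = 13,846/134,175 = 10.32%.
After the first change, unemployed falls and employed rises by 5,490; labor force unchanged → E = 125,819, U = 8,356, labor force = 134,175.
After the second change, employed falls and unemployed rises by 1,253; labor force unchanged → E = 124,566, U = 9,609, labor force = 134,175.
New unemployment rate = 9,609 / 134,175 = 7.16%.

New unemployment rate ≈ 7.16%.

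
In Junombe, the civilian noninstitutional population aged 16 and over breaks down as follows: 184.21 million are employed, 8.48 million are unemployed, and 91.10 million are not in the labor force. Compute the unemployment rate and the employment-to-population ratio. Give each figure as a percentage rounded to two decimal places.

Unemployment rate ≈ 4.40%; employment-population ratio ≈ 64.91%.

Labor force = employed + unemployed = 184.21 + 8.48 = 192.69 million.
Working-age population = 192.69 + 91.10 = 283.79 million.
Unemployment rate = 8.48 / 192.69 = 4.40%.
Employment-population ratio = 184.21 / 283.79 = 64.91%.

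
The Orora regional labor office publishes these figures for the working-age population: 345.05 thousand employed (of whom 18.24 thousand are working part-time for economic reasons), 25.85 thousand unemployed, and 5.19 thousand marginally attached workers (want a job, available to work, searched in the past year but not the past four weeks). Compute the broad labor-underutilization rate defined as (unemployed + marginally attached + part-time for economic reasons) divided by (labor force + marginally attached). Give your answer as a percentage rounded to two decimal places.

Broad underutilization rate ≈ 13.10%.

Labor force = 345.05 + 25.85 = 370.90 thousand.
Numerator = 25.85 + 5.19 + 18.24 = 49.28 thousand.
Denominator = 370.90 + 5.19 = 376.09 thousand.
Broad rate = 49.28 / 376.09 = 13.10%.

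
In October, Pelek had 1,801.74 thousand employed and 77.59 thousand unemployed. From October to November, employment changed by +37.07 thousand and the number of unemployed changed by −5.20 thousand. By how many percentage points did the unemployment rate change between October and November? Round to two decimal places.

October: labor force = 1,801.74 + 77.59 = 1,879.33; u = 77.59/1,879.33 = 4.13%.
November: labor force = 1,838.81 + 72.39 = 1,911.20; u = 72.39/1,911.20 = 3.79%.
Change = 3.79% − 4.13% = −0.34 pp.

The unemployment rate changed by −0.34 percentage points.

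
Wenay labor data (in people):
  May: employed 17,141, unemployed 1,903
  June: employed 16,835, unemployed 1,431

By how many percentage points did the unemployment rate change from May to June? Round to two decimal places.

May: labor force = 17,141 + 1,903 = 19,044; u = 1,903/19,044 = 9.99%.
June: labor force = 16,835 + 1,431 = 18,266; u = 1,431/18,266 = 7.83%.
Change = 7.83% − 9.99% = −2.16 pp.

The unemployment rate changed by −2.16 percentage points.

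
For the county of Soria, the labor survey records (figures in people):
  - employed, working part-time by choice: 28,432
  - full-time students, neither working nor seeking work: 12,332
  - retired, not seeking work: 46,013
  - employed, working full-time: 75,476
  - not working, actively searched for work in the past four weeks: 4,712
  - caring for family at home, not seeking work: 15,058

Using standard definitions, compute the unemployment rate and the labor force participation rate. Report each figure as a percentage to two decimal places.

Employed = 28,432 + 75,476 = 103,908.
Unemployed = 4,712.
Labor force = 103,908 + 4,712 = 108,620.
Not in labor force = 12,332 + 46,013 + 15,058 = 73,403 (those not working and not actively searching are outside the labor force).
Civilian working-age population = 108,620 + 73,403 = 182,023.
Unemployment rate = 4,712 / 108,620 = 4.34%.
Labor force participation rate = 108,620 / 182,023 = 59.67%.

Unemployment rate ≈ 4.34%; labor force participation rate ≈ 59.67%.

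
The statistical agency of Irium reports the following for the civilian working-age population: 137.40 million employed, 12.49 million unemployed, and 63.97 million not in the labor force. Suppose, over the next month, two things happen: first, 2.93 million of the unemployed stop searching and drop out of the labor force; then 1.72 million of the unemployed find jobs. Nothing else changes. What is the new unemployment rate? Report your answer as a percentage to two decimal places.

Initially, labor force = 137.40 + 12.49 = 149.89 million, so u = 12.49/149.89 = 8.33%.
After the first change, unemployed and labor force both fall by 2.93 → E = 137.40, U = 9.56, labor force = 146.96 million.
After the second change, unemployed falls and employed rises by 1.72; labor force unchanged → E = 139.12, U = 7.84, labor force = 146.96 million.
New unemployment rate = 7.84 / 146.96 = 5.33%.

New unemployment rate ≈ 5.33%.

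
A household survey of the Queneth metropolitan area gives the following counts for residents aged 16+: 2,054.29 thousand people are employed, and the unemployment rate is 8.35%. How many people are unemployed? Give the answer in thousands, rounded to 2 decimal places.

Let U be the number unemployed. The labor force is E + U, and U/(E+U) = 0.0835.
So U = 0.0835 × 2,054.29 / (1 − 0.0835) = 171.5332 / 0.9165 ≈ 187.16 thousand.

About 187.16 thousand are unemployed.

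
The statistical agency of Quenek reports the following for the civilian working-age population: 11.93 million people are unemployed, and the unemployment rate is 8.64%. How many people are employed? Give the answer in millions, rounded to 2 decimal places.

About 126.15 million are employed.

Labor force = U / u = 11.93 / 0.0864 ≈ 138.08 million.
Employed = labor force − unemployed = 138.08 − 11.93 = 126.15 million.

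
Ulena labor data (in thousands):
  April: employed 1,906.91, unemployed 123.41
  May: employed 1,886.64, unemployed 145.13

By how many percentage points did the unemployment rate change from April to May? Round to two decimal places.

April: labor force = 1,906.91 + 123.41 = 2,030.32; u = 123.41/2,030.32 = 6.08%.
May: labor force = 1,886.64 + 145.13 = 2,031.77; u = 145.13/2,031.77 = 7.14%.
Change = 7.14% − 6.08% = +1.06 pp.

The unemployment rate changed by +1.06 percentage points.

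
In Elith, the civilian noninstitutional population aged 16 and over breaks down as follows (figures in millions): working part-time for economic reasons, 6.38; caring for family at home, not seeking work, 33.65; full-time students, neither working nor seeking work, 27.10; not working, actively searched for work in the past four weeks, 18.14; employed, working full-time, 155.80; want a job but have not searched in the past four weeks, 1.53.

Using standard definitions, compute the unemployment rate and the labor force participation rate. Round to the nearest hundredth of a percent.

Unemployment rate ≈ 10.06%; labor force participation rate ≈ 74.33%.

Employed = 6.38 + 155.80 = 162.18 million (anyone who worked, including part-time for economic reasons, counts as employed).
Unemployed = 18.14 million.
Labor force = 162.18 + 18.14 = 180.32 million.
Not in labor force = 33.65 + 27.10 + 1.53 = 62.28 million (those not working and not actively searching are outside the labor force — including those who want a job but have given up searching).
Civilian working-age population = 180.32 + 62.28 = 242.60 million.
Unemployment rate = 18.14 / 180.32 = 10.06%.
Labor force participation rate = 180.32 / 242.60 = 74.33%.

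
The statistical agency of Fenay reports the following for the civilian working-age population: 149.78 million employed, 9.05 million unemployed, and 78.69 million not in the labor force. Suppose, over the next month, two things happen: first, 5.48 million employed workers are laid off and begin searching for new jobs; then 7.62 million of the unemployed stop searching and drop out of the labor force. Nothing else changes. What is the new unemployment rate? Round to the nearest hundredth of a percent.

New unemployment rate ≈ 4.57%.

Initially, labor force = 149.78 + 9.05 = 158.83 million, so u = 9.05/158.83 = 5.70%.
After the first change, employed falls and unemployed rises by 5.48; labor force unchanged → E = 144.30, U = 14.53, labor force = 158.83 million.
After the second change, unemployed and labor force both fall by 7.62 → E = 144.30, U = 6.91, labor force = 151.21 million.
New unemployment rate = 6.91 / 151.21 = 4.57%.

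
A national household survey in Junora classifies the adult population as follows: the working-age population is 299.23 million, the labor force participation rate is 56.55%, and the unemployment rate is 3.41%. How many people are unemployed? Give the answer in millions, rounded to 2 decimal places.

About 5.77 million are unemployed.

Labor force = 0.5655 × 299.23 = 169.21 million.
Unemployed = 0.0341 × 169.21 ≈ 5.77 million.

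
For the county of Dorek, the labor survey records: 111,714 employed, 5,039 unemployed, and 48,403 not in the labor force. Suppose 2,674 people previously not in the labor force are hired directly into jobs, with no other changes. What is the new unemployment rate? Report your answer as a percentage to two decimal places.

New unemployment rate ≈ 4.22%.

Initially, labor force = 111,714 + 5,039 = 116,753, so u = 5,039/116,753 = 4.32%.
After the change, employed and labor force both rise by 2,674; unemployed unchanged → E = 114,388, U = 5,039, labor force = 119,427.
New unemployment rate = 5,039 / 119,427 = 4.22%.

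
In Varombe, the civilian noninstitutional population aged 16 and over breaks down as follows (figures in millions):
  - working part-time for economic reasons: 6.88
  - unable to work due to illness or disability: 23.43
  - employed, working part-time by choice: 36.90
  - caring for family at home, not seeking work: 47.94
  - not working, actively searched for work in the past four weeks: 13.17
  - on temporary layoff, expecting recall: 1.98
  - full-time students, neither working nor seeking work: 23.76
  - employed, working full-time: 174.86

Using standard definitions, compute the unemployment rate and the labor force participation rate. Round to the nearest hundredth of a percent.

Unemployment rate ≈ 6.48%; labor force participation rate ≈ 71.08%.

Employed = 6.88 + 36.90 + 174.86 = 218.64 million (anyone who worked, including part-time for economic reasons, counts as employed).
Unemployed = 13.17 + 1.98 = 15.15 million (jobless and actively searching, or on temporary layoff).
Labor force = 218.64 + 15.15 = 233.79 million.
Not in labor force = 23.43 + 47.94 + 23.76 = 95.13 million (those not working and not actively searching are outside the labor force).
Civilian working-age population = 233.79 + 95.13 = 328.92 million.
Unemployment rate = 15.15 / 233.79 = 6.48%.
Labor force participation rate = 233.79 / 328.92 = 71.08%.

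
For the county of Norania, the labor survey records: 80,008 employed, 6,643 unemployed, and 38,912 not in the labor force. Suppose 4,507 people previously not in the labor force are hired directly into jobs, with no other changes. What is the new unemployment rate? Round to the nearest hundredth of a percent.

Initially, labor force = 80,008 + 6,643 = 86,651, so u = 6,643/86,651 = 7.67%.
After the change, employed and labor force both rise by 4,507; unemployed unchanged → E = 84,515, U = 6,643, labor force = 91,158.
New unemployment rate = 6,643 / 91,158 = 7.29%.

New unemployment rate ≈ 7.29%.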